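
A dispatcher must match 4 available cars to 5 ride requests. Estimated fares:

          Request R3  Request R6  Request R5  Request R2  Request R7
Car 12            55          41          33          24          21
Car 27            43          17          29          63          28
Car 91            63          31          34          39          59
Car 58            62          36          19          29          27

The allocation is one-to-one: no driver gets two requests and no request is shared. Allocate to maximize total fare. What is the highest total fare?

Optimal: Car 12→Request R6 ($41), Car 27→Request R2 ($63), Car 91→Request R7 ($59), Car 58→Request R3 ($62) — total 41+63+59+62 = $225.
Column-greedy (each request in turn goes to its best remaining driver) gives $162, worse by 63.
Swapping Car 91↔Car 12 (Car 91→Request R6 $31, Car 12→Request R7 $21) loses 48.
Every other assignment is strictly worse.

Maximum total: $225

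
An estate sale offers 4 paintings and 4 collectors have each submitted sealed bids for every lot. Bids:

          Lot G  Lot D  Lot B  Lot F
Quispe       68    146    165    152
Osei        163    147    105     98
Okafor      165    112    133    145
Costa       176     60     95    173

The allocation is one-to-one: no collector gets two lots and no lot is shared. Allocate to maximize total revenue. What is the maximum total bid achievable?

Max total: $650

Optimal: Quispe→Lot B ($165), Osei→Lot D ($147), Okafor→Lot G ($165), Costa→Lot F ($173) — total 165+147+165+173 = $650.
Next-best assignment: Quispe→Lot B, Osei→Lot D, Okafor→Lot F, Costa→Lot G = $633.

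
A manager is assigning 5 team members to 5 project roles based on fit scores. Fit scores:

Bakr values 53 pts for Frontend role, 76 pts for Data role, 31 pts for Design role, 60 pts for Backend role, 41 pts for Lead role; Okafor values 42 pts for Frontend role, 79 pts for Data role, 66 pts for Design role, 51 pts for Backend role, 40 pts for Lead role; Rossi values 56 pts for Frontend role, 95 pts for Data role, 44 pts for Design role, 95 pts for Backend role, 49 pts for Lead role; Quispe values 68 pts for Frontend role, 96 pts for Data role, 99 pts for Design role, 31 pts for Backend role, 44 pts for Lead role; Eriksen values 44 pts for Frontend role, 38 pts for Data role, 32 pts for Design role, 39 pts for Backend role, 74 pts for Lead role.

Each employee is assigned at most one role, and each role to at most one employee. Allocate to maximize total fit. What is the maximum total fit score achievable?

This is a one-to-one assignment (maximum-weight bipartite matching).
Optimal: Bakr→Frontend role (53 pts), Okafor→Data role (79 pts), Rossi→Backend role (95 pts), Quispe→Design role (99 pts), Eriksen→Lead role (74 pts) — total 53+79+95+99+74 = 400 pts.
Row-greedy (each employee in turn takes its best remaining role) gives 379 pts, worse by 21.

Maximum total: 400 pts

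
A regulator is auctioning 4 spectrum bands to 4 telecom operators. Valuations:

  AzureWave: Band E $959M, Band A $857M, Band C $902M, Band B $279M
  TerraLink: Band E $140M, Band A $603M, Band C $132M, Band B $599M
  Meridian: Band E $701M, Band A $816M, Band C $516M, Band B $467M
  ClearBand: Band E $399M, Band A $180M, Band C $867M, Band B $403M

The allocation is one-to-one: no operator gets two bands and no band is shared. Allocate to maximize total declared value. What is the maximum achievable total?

This is the linear assignment problem.
Optimal: AzureWave→Band E ($959M), TerraLink→Band B ($599M), Meridian→Band A ($816M), ClearBand→Band C ($867M) — total 959+599+816+867 = $3241M.
Row-greedy (each operator in turn takes its best remaining band) gives $2481M, worse by 760.
Next-best assignment: AzureWave→Band A, TerraLink→Band B, Meridian→Band E, ClearBand→Band C = $3024M.
No other one-to-one assignment exceeds $3241M.

Maximum total: $3241M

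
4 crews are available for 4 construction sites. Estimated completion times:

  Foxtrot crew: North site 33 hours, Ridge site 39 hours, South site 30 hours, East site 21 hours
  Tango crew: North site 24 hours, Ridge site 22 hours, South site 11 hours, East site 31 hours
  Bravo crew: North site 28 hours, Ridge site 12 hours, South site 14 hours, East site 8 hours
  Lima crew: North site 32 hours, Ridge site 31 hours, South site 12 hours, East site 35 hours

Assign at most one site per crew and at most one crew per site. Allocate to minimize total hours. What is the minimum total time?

Min total: 69 hours

This is a one-to-one assignment (minimum-cost bipartite matching).
Optimal: Foxtrot crew→East site (21 hours), Tango crew→North site (24 hours), Bravo crew→Ridge site (12 hours), Lima crew→South site (12 hours) — total 21+24+12+12 = 69 hours.
Row-greedy (each crew in turn takes its cheapest remaining site) gives 76 hours, worse by 7.
Swapping Foxtrot crew↔Bravo crew (Foxtrot crew→Ridge site 39 hours, Bravo crew→East site 8 hours) adds 14.
Checked against all permutations: 69 hours is optimal.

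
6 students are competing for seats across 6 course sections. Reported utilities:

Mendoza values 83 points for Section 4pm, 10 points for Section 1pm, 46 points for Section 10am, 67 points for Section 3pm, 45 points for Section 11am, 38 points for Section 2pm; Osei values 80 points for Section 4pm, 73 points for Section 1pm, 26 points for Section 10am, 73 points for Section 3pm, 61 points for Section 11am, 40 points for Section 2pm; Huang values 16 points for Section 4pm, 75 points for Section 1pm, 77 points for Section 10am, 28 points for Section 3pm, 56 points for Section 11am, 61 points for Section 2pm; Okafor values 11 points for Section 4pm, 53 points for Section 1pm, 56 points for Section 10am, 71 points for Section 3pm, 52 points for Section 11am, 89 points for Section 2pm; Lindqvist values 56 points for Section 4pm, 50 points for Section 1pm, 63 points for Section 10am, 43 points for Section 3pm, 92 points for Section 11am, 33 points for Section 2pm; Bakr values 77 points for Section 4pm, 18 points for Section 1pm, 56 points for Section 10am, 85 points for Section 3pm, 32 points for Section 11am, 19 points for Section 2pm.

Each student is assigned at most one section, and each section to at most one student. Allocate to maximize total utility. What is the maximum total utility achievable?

Optimal: Mendoza→Section 4pm (83 points), Osei→Section 1pm (73 points), Huang→Section 10am (77 points), Okafor→Section 2pm (89 points), Lindqvist→Section 11am (92 points), Bakr→Section 3pm (85 points) — total 83+73+77+89+92+85 = 499 points.

Maximum total: 499 points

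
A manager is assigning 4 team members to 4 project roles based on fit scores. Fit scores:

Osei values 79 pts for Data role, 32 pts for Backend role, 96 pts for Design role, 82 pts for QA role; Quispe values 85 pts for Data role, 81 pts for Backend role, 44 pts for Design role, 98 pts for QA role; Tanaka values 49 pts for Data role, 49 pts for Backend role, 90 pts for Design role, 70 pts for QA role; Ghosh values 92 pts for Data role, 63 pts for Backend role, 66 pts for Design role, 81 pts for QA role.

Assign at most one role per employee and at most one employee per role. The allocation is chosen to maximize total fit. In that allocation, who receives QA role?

Osei receives QA role.

Optimal: Osei→QA role (82 pts), Quispe→Backend role (81 pts), Tanaka→Design role (90 pts), Ghosh→Data role (92 pts) — total 82+81+90+92 = 345 pts.
Row-greedy (each employee in turn takes its best remaining role) gives 306 pts, worse by 39.
Osei's own top role is Design role (96 pts), but forcing Osei→Design role and reassigning the rest optimally gives only 339 pts — worse by 6.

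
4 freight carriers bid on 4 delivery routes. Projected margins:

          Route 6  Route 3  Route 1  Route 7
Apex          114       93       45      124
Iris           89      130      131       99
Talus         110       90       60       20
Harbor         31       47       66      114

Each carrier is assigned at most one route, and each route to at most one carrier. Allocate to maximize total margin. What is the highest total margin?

Max total: $449k

Treat this as an assignment problem: match each carrier to one route.
Optimal: Apex→Route 6 ($114k), Iris→Route 1 ($131k), Talus→Route 3 ($90k), Harbor→Route 7 ($114k) — total 114+131+90+114 = $449k.
Max-entry greedy (repeatedly take the single best remaining cell) gives $412k, worse by 37.
Next-best assignment: Apex→Route 3, Iris→Route 1, Talus→Route 6, Harbor→Route 7 = $448k.
Checked against all permutations: $449k is optimal.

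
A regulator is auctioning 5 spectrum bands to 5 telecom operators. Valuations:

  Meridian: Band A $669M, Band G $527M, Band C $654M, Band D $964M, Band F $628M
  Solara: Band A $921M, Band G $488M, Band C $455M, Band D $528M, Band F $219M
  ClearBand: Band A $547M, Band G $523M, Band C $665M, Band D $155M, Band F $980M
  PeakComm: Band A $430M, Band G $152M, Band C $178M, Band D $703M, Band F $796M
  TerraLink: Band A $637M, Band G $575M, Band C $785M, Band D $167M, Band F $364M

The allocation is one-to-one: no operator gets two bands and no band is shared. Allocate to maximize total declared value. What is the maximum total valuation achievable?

This is the linear assignment problem.
Optimal: Meridian→Band D ($964M), Solara→Band A ($921M), ClearBand→Band G ($523M), PeakComm→Band F ($796M), TerraLink→Band C ($785M) — total 964+921+523+796+785 = $3989M.

Max total: $3989M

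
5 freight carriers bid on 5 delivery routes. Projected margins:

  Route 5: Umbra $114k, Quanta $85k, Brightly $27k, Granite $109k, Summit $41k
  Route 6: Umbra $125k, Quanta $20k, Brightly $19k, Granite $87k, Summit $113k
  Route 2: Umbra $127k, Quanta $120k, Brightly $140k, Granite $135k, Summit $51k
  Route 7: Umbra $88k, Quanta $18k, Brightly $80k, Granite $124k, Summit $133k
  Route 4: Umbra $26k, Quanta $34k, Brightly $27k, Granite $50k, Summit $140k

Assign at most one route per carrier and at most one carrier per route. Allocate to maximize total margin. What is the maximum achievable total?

Maximum total: $614k

Optimal: Umbra→Route 6 ($125k), Quanta→Route 5 ($85k), Brightly→Route 2 ($140k), Granite→Route 7 ($124k), Summit→Route 4 ($140k) — total 125+85+140+124+140 = $614k.
Row-greedy (each carrier in turn takes its best remaining route) gives $519k, worse by 95.
Every other assignment is strictly worse.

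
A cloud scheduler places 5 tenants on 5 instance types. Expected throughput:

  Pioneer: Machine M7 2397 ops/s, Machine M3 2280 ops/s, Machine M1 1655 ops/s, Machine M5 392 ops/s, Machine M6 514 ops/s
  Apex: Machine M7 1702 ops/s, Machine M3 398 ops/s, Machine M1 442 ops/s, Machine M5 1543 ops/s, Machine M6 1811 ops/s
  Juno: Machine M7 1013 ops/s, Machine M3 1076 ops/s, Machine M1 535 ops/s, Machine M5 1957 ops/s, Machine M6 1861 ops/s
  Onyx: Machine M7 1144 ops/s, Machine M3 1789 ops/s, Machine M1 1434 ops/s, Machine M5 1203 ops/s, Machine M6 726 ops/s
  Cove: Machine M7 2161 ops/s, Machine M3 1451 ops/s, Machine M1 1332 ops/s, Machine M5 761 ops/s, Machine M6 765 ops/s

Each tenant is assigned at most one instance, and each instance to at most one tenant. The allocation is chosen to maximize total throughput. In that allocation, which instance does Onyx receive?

Onyx receives Machine M1.

Optimal: Pioneer→Machine M3 (2280 ops/s), Apex→Machine M6 (1811 ops/s), Juno→Machine M5 (1957 ops/s), Onyx→Machine M1 (1434 ops/s), Cove→Machine M7 (2161 ops/s) — total 2280+1811+1957+1434+2161 = 9643 ops/s.
Column-greedy (each instance in turn goes to its best remaining tenant) gives 9286 ops/s, worse by 357.
Swapping Pioneer↔Juno (Pioneer→Machine M5 392 ops/s, Juno→Machine M3 1076 ops/s) loses 2769.
Onyx's own top instance is Machine M3 (1789 ops/s), but forcing Onyx→Machine M3 and reassigning the rest optimally gives only 9373 ops/s — worse by 270.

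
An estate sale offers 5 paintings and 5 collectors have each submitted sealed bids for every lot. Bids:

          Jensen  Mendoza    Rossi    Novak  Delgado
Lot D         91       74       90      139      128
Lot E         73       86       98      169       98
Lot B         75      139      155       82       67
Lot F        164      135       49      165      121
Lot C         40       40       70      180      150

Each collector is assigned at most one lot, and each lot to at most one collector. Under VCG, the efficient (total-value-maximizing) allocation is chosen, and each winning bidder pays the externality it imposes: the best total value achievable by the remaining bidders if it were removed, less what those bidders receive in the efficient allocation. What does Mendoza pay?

Mendoza pays $11.

Efficient allocation: Jensen→Lot F ($164), Mendoza→Lot E ($86), Rossi→Lot B ($155), Novak→Lot C ($180), Delgado→Lot D ($128); total welfare W = $713.
Mendoza receives Lot E at value $86, so the others get W − 86 = $627.
Without Mendoza: best allocation of the remaining 4 bidders over all 5 lots is Jensen→Lot F ($164), Rossi→Lot B ($155), Novak→Lot E ($169), Delgado→Lot C ($150), total $638.
VCG payment = (others' best without Mendoza) − (others' welfare with Mendoza) = 638 − 627 = $11.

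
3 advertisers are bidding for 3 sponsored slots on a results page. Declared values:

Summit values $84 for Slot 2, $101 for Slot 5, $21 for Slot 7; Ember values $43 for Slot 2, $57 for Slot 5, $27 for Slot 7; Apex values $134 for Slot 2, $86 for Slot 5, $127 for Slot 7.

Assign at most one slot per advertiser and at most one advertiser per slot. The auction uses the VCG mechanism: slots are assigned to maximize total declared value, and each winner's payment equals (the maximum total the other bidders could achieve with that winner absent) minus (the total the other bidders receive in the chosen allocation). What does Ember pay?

Ember pays $7.

Efficient allocation: Summit→Slot 5 ($101), Ember→Slot 2 ($43), Apex→Slot 7 ($127); total welfare W = $271.
Ember receives Slot 2 at value $43, so the others get W − 43 = $228.
Without Ember: best allocation of the remaining 2 bidders over all 3 slots is Summit→Slot 5 ($101), Apex→Slot 2 ($134), total $235.
VCG payment = (others' best without Ember) − (others' welfare with Ember) = 235 − 228 = $7.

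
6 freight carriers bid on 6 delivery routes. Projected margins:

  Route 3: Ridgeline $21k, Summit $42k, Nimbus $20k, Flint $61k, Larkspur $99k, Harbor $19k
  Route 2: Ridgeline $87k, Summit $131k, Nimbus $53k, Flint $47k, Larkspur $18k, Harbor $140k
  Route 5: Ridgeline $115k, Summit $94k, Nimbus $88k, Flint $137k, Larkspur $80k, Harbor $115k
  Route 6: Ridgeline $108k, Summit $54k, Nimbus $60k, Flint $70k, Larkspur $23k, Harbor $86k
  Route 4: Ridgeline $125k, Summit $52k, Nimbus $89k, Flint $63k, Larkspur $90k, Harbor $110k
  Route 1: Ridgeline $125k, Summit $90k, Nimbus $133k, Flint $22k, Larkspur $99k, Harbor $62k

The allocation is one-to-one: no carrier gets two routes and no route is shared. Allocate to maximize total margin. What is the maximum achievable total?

Maximum total: $718k

Optimal: Ridgeline→Route 6 ($108k), Summit→Route 2 ($131k), Nimbus→Route 1 ($133k), Flint→Route 5 ($137k), Larkspur→Route 3 ($99k), Harbor→Route 4 ($110k) — total 108+131+133+137+99+110 = $718k.
No other one-to-one assignment exceeds $718k.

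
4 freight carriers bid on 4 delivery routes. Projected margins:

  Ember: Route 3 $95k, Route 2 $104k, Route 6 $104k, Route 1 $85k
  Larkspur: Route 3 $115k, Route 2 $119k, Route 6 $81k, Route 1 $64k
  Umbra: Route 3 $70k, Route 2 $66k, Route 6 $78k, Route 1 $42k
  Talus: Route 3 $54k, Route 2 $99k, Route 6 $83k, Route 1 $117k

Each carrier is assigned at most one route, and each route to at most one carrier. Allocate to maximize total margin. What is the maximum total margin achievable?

This is a one-to-one assignment (maximum-weight bipartite matching).
Optimal: Ember→Route 2 ($104k), Larkspur→Route 3 ($115k), Umbra→Route 6 ($78k), Talus→Route 1 ($117k) — total 104+115+78+117 = $414k.
Column-greedy (each route in turn goes to its best remaining carrier) gives $344k, worse by 70.
Checked against all permutations: $414k is optimal.

Max total: $414k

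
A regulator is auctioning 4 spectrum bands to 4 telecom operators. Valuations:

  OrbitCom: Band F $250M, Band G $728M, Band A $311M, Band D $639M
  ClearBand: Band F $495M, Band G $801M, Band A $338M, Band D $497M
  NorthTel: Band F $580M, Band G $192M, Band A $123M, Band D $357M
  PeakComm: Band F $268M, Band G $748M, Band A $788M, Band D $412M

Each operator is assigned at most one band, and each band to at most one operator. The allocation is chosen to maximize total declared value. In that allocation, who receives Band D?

Optimal: OrbitCom→Band D ($639M), ClearBand→Band G ($801M), NorthTel→Band F ($580M), PeakComm→Band A ($788M) — total 639+801+580+788 = $2808M.
Row-greedy (each operator in turn takes its best remaining band) gives $2593M, worse by 215.
OrbitCom's own top band is Band G ($728M), but forcing OrbitCom→Band G and reassigning the rest optimally gives only $2593M — worse by 215.

OrbitCom receives Band D.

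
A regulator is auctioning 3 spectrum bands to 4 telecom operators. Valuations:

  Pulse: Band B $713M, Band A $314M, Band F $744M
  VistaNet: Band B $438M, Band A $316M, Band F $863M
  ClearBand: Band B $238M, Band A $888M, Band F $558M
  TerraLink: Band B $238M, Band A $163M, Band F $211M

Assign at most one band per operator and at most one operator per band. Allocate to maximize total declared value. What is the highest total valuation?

Maximum total: $2464M

Optimal: Pulse→Band B ($713M), ClearBand→Band A ($888M), VistaNet→Band F ($863M) — total 713+888+863 = $2464M.
Row-greedy (each operator in turn takes its best remaining band) gives $2070M, worse by 394.
Swapping ClearBand↔VistaNet (ClearBand→Band F $558M, VistaNet→Band A $316M) loses 877.
No other one-to-one assignment exceeds $2464M.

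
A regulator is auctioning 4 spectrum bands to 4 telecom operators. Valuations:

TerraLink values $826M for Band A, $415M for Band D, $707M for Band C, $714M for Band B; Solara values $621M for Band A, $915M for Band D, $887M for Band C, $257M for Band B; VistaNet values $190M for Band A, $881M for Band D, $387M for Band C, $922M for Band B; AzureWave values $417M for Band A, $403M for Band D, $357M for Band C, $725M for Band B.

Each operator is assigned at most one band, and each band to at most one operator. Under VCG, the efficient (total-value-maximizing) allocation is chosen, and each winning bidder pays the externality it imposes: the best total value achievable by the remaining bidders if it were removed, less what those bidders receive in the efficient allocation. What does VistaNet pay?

VistaNet pays $28M.

Efficient allocation: TerraLink→Band A ($826M), Solara→Band C ($887M), VistaNet→Band D ($881M), AzureWave→Band B ($725M); total welfare W = $3319M.
VistaNet receives Band D at value $881M, so the others get W − 881 = $2438M.
Without VistaNet: best allocation of the remaining 3 bidders over all 4 bands is TerraLink→Band A ($826M), Solara→Band D ($915M), AzureWave→Band B ($725M), total $2466M.
VCG payment = (others' best without VistaNet) − (others' welfare with VistaNet) = 2466 − 2438 = $28M.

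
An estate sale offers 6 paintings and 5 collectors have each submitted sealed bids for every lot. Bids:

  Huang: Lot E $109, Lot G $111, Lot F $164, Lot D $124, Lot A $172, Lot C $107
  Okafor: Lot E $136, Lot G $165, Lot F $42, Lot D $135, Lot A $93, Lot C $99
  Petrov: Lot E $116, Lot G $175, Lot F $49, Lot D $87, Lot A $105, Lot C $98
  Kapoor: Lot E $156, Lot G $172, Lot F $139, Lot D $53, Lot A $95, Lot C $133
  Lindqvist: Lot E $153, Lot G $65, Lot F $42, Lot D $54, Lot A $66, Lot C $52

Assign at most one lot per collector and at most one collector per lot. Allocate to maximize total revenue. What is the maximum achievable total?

Maximum total: $774

Optimal: Huang→Lot A ($172), Okafor→Lot D ($135), Petrov→Lot G ($175), Kapoor→Lot F ($139), Lindqvist→Lot E ($153) — total 172+135+175+139+153 = $774.
Max-entry greedy (repeatedly take the single best remaining cell) gives $690, worse by 84.
Swapping Lindqvist↔Okafor (Lindqvist→Lot D $54, Okafor→Lot E $136) loses 98.
Checked against all permutations: $774 is optimal.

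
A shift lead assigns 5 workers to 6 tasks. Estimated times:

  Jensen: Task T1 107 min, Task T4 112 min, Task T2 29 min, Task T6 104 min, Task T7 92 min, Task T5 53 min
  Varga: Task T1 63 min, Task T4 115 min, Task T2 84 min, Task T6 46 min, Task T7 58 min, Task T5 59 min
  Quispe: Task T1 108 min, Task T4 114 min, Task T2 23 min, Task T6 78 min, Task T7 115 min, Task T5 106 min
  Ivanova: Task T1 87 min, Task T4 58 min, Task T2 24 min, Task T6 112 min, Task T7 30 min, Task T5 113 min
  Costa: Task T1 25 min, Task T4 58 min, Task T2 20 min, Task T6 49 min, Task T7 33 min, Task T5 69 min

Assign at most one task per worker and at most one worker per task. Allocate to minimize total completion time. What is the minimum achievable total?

Min total: 177 min

Treat this as an assignment problem: match each worker to one task.
Optimal: Jensen→Task T5 (53 min), Varga→Task T6 (46 min), Quispe→Task T2 (23 min), Ivanova→Task T7 (30 min), Costa→Task T1 (25 min) — total 53+46+23+30+25 = 177 min.
Row-greedy (each worker in turn takes its cheapest remaining task) gives 236 min, worse by 59.
Next-best assignment: Jensen→Task T5, Varga→Task T6, Quispe→Task T2, Ivanova→Task T4, Costa→Task T1 = 205 min.
Every other assignment is strictly worse.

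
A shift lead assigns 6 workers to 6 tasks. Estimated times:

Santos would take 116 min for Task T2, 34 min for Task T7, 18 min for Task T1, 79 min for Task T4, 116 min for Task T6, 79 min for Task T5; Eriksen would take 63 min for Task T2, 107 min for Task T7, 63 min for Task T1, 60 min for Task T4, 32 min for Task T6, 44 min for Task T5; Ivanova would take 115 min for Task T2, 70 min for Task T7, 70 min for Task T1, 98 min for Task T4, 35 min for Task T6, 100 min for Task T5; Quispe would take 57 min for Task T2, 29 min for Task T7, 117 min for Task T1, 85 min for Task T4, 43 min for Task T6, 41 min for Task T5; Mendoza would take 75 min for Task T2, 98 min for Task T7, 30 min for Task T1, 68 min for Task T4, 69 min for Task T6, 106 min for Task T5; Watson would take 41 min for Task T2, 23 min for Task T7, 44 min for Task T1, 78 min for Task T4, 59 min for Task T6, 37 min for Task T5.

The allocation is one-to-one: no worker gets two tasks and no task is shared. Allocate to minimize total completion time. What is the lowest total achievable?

Min total: 235 min

Treat this as an assignment problem: match each worker to one task.
Optimal: Santos→Task T1 (18 min), Eriksen→Task T5 (44 min), Ivanova→Task T6 (35 min), Quispe→Task T7 (29 min), Mendoza→Task T4 (68 min), Watson→Task T2 (41 min) — total 18+44+35+29+68+41 = 235 min.
Row-greedy (each worker in turn takes its cheapest remaining task) gives 270 min, worse by 35.
Next-best assignment: Santos→Task T7, Eriksen→Task T4, Ivanova→Task T6, Quispe→Task T5, Mendoza→Task T1, Watson→Task T2 = 241 min.
Swapping Santos↔Ivanova (Santos→Task T6 116 min, Ivanova→Task T1 70 min) adds 133.
Every other assignment is strictly worse.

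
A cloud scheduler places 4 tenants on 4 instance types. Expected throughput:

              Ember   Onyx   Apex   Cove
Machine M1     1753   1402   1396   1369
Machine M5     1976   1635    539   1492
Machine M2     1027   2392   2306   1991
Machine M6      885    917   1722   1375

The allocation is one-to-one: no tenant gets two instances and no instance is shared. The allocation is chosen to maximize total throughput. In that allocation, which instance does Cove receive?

This is the linear assignment problem.
Optimal: Ember→Machine M5 (1976 ops/s), Onyx→Machine M2 (2392 ops/s), Apex→Machine M6 (1722 ops/s), Cove→Machine M1 (1369 ops/s) — total 1976+2392+1722+1369 = 7459 ops/s.
Next-best assignment: Ember→Machine M1, Onyx→Machine M2, Apex→Machine M6, Cove→Machine M5 = 7359 ops/s.
Every other assignment is strictly worse.
Cove's own top instance is Machine M2 (1991 ops/s), but forcing Cove→Machine M2 and reassigning the rest optimally gives only 7101 ops/s — worse by 358.

Cove receives Machine M1.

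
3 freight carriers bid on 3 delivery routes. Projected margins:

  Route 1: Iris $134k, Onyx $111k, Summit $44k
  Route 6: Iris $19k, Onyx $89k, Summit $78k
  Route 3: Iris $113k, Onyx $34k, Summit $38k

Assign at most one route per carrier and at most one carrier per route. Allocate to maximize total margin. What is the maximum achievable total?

Maximum total: $302k

Optimal: Iris→Route 3 ($113k), Onyx→Route 1 ($111k), Summit→Route 6 ($78k) — total 113+111+78 = $302k.
Max-entry greedy (repeatedly take the single best remaining cell) gives $261k, worse by 41.
Next-best assignment: Iris→Route 1, Onyx→Route 6, Summit→Route 3 = $261k.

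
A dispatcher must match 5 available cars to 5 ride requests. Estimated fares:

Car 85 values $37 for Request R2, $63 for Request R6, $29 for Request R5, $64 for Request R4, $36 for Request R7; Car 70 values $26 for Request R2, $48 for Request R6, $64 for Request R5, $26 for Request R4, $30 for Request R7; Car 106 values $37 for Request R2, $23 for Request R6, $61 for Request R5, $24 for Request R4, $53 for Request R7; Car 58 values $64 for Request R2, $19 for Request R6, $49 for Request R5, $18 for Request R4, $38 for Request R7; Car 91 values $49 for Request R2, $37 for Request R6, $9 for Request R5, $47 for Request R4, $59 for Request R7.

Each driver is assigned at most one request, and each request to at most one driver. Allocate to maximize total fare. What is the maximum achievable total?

Maximum total: $296

This is a one-to-one assignment (maximum-weight bipartite matching).
Optimal: Car 85→Request R4 ($64), Car 70→Request R6 ($48), Car 106→Request R5 ($61), Car 58→Request R2 ($64), Car 91→Request R7 ($59) — total 64+48+61+64+59 = $296.
Next-best assignment: Car 85→Request R6, Car 70→Request R5, Car 106→Request R7, Car 58→Request R2, Car 91→Request R4 = $291.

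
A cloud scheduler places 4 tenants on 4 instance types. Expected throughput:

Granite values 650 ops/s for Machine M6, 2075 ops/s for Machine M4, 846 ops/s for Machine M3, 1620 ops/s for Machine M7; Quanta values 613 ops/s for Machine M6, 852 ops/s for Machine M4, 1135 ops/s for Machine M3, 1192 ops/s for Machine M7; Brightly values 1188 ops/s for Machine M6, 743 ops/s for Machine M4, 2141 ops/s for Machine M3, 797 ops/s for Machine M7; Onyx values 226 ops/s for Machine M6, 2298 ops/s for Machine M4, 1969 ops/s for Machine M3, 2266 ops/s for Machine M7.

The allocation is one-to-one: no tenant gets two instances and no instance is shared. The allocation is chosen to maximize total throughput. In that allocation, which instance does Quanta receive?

Optimal: Granite→Machine M4 (2075 ops/s), Quanta→Machine M6 (613 ops/s), Brightly→Machine M3 (2141 ops/s), Onyx→Machine M7 (2266 ops/s) — total 2075+613+2141+2266 = 7095 ops/s.
Max-entry greedy (repeatedly take the single best remaining cell) gives 6672 ops/s, worse by 423.
Quanta's own top instance is Machine M7 (1192 ops/s), but forcing Quanta→Machine M7 and reassigning the rest optimally gives only 6424 ops/s — worse by 671.

Quanta receives Machine M6.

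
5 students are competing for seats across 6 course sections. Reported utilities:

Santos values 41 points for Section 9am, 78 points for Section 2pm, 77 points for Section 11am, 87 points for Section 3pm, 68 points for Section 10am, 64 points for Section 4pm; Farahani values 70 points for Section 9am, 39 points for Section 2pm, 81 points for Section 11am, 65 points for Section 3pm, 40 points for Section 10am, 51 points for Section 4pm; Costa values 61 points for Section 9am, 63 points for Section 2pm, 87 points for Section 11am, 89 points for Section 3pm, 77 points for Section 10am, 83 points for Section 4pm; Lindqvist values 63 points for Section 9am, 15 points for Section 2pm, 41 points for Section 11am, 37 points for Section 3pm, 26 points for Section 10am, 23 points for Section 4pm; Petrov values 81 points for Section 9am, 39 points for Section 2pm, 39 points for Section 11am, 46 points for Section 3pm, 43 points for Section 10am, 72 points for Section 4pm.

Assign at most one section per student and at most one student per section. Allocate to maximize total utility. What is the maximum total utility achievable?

This is a one-to-one assignment (maximum-weight bipartite matching).
Optimal: Santos→Section 2pm (78 points), Farahani→Section 11am (81 points), Costa→Section 3pm (89 points), Lindqvist→Section 9am (63 points), Petrov→Section 4pm (72 points) — total 78+81+89+63+72 = 383 points.
Max-entry greedy (repeatedly take the single best remaining cell) gives 355 points, worse by 28.
No other one-to-one assignment exceeds 383 points.

Max total: 383 points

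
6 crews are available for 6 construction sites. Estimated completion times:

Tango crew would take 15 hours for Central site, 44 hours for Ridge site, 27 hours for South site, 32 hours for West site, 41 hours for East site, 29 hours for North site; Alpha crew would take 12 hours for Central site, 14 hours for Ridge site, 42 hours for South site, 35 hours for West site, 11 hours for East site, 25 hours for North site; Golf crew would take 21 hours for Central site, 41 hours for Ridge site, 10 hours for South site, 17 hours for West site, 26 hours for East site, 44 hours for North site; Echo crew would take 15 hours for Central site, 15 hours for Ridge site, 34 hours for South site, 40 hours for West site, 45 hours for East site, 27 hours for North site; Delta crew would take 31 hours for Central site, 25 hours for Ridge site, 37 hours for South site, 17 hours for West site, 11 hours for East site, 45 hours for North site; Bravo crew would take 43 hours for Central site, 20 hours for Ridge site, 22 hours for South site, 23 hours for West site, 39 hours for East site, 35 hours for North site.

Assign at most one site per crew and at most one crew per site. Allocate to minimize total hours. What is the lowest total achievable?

Optimal: Tango crew→Central site (15 hours), Alpha crew→North site (25 hours), Golf crew→South site (10 hours), Echo crew→Ridge site (15 hours), Delta crew→East site (11 hours), Bravo crew→West site (23 hours) — total 15+25+10+15+11+23 = 99 hours.
Min-entry greedy (repeatedly take the single cheapest remaining cell) gives 103 hours, worse by 4.

Min total: 99 hours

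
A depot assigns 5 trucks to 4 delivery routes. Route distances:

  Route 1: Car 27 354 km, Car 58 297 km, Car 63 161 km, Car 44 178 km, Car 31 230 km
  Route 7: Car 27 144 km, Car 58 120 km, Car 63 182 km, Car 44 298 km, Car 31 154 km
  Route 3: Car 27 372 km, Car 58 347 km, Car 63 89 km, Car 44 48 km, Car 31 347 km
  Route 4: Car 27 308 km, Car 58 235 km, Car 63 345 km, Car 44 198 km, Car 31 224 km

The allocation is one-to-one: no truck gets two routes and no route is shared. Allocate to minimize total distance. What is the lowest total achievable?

This is a one-to-one assignment (minimum-cost bipartite matching).
Optimal: Car 63→Route 1 (161 km), Car 58→Route 7 (120 km), Car 44→Route 3 (48 km), Car 31→Route 4 (224 km) — total 161+120+48+224 = 553 km.
Row-greedy (each truck in turn takes its cheapest remaining route) gives 646 km, worse by 93.
Next-best assignment: Car 63→Route 1, Car 27→Route 7, Car 44→Route 3, Car 31→Route 4 = 577 km.
Swapping Car 31↔Car 44 (Car 31→Route 3 347 km, Car 44→Route 4 198 km) adds 273.
Checked against all permutations: 553 km is optimal.

Min total: 553 km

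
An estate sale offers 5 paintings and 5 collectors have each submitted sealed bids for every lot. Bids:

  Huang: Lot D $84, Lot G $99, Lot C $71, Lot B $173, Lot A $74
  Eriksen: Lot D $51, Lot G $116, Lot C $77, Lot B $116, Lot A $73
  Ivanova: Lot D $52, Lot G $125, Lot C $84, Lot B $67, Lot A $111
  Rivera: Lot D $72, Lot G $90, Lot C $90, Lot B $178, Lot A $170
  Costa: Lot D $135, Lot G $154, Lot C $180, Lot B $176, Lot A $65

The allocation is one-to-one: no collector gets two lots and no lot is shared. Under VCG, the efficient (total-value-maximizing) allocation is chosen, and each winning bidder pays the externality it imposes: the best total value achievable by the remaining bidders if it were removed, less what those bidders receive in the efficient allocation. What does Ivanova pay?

Ivanova pays $65.

Efficient allocation: Huang→Lot B ($173), Eriksen→Lot D ($51), Ivanova→Lot G ($125), Rivera→Lot A ($170), Costa→Lot C ($180); total welfare W = $699.
Ivanova receives Lot G at value $125, so the others get W − 125 = $574.
Without Ivanova: best allocation of the remaining 4 bidders over all 5 lots is Huang→Lot B ($173), Eriksen→Lot G ($116), Rivera→Lot A ($170), Costa→Lot C ($180), total $639.
VCG payment = (others' best without Ivanova) − (others' welfare with Ivanova) = 639 − 574 = $65.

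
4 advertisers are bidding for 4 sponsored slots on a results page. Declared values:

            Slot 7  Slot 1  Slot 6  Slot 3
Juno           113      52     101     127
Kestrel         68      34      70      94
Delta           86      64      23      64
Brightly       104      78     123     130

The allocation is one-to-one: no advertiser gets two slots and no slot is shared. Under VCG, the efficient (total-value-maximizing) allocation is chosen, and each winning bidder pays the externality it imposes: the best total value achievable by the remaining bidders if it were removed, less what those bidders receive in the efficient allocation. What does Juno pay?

Juno pays $22.

Efficient allocation: Juno→Slot 7 ($113), Kestrel→Slot 3 ($94), Delta→Slot 1 ($64), Brightly→Slot 6 ($123); total welfare W = $394.
Juno receives Slot 7 at value $113, so the others get W − 113 = $281.
Without Juno: best allocation of the remaining 3 bidders over all 4 slots is Kestrel→Slot 3 ($94), Delta→Slot 7 ($86), Brightly→Slot 6 ($123), total $303.
VCG payment = (others' best without Juno) − (others' welfare with Juno) = 303 − 281 = $22.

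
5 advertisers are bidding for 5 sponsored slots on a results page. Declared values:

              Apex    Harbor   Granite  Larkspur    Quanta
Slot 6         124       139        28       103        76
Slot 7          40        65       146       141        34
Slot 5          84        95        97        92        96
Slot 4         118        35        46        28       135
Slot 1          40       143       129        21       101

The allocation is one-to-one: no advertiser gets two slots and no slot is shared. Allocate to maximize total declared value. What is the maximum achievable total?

Max total: $640

This is a one-to-one assignment (maximum-weight bipartite matching).
Optimal: Apex→Slot 6 ($124), Harbor→Slot 1 ($143), Granite→Slot 7 ($146), Larkspur→Slot 5 ($92), Quanta→Slot 4 ($135) — total 124+143+146+92+135 = $640.
Column-greedy (each slot in turn goes to its best remaining advertiser) gives $520, worse by 120.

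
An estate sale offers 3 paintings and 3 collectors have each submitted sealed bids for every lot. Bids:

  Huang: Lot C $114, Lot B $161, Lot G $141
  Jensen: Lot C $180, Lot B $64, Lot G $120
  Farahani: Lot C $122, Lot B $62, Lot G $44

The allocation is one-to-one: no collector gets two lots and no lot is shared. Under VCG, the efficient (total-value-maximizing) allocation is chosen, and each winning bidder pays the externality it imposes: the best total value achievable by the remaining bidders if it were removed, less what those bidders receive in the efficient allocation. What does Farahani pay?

Farahani pays $60.

Efficient allocation: Huang→Lot B ($161), Jensen→Lot G ($120), Farahani→Lot C ($122); total welfare W = $403.
Farahani receives Lot C at value $122, so the others get W − 122 = $281.
Without Farahani: best allocation of the remaining 2 bidders over all 3 lots is Huang→Lot B ($161), Jensen→Lot C ($180), total $341.
VCG payment = (others' best without Farahani) − (others' welfare with Farahani) = 341 − 281 = $60.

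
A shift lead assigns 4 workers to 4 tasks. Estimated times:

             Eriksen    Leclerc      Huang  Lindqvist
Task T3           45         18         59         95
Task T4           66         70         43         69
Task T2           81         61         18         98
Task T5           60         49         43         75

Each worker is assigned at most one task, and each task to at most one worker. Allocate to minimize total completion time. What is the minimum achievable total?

This is the linear assignment problem.
Optimal: Eriksen→Task T5 (60 min), Leclerc→Task T3 (18 min), Huang→Task T2 (18 min), Lindqvist→Task T4 (69 min) — total 60+18+18+69 = 165 min.
Row-greedy (each worker in turn takes its cheapest remaining task) gives 181 min, worse by 16.

Minimum total: 165 min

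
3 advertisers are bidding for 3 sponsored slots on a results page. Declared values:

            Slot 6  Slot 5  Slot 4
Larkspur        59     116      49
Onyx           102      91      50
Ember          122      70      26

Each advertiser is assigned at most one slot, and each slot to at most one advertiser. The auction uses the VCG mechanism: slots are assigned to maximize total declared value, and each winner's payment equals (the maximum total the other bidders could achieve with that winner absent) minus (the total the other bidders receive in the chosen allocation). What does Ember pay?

Efficient allocation: Larkspur→Slot 5 ($116), Onyx→Slot 4 ($50), Ember→Slot 6 ($122); total welfare W = $288.
Ember receives Slot 6 at value $122, so the others get W − 122 = $166.
Without Ember: best allocation of the remaining 2 bidders over all 3 slots is Larkspur→Slot 5 ($116), Onyx→Slot 6 ($102), total $218.
VCG payment = (others' best without Ember) − (others' welfare with Ember) = 218 − 166 = $52.

Ember pays $52.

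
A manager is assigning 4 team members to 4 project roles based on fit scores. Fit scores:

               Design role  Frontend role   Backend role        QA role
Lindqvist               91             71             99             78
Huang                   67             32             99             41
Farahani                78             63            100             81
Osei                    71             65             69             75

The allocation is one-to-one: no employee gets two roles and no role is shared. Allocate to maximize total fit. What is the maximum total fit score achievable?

Max total: 336 pts

Optimal: Lindqvist→Design role (91 pts), Huang→Backend role (99 pts), Farahani→QA role (81 pts), Osei→Frontend role (65 pts) — total 91+99+81+65 = 336 pts.
Max-entry greedy (repeatedly take the single best remaining cell) gives 298 pts, worse by 38.
Next-best assignment: Lindqvist→Design role, Huang→Backend role, Farahani→Frontend role, Osei→QA role = 328 pts.
Swapping Farahani↔Osei (Farahani→Frontend role 63 pts, Osei→QA role 75 pts) loses 8.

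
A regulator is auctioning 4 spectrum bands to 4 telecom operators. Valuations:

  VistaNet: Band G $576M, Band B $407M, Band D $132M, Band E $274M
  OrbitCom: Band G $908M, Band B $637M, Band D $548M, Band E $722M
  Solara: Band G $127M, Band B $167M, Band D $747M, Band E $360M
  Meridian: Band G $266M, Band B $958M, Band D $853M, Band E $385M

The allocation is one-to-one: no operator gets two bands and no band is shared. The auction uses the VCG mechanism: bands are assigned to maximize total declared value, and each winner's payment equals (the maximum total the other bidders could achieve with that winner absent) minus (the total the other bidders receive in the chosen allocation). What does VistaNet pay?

Efficient allocation: VistaNet→Band G ($576M), OrbitCom→Band E ($722M), Solara→Band D ($747M), Meridian→Band B ($958M); total welfare W = $3003M.
VistaNet receives Band G at value $576M, so the others get W − 576 = $2427M.
Without VistaNet: best allocation of the remaining 3 bidders over all 4 bands is OrbitCom→Band G ($908M), Solara→Band D ($747M), Meridian→Band B ($958M), total $2613M.
VCG payment = (others' best without VistaNet) − (others' welfare with VistaNet) = 2613 − 2427 = $186M.

VistaNet pays $186M.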